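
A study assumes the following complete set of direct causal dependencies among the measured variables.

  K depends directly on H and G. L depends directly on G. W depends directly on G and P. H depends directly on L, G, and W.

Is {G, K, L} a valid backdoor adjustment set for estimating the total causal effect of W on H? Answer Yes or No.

No

Backdoor paths from W to H (paths whose first edge points into W):
  P1: W <- G -> L -> H
  P2: W <- G -> H
  P3: W <- G -> K <- H
Condition 1 (no descendant of W in the set): FAILS — K is a descendant of W.
Condition 2 (every backdoor path blocked by {G, K, L}):
  P1: blocked at fork node G ∈ conditioning set.
  P2: blocked at fork node G ∈ conditioning set.
  P3: blocked at fork node G ∈ conditioning set.
{G, K, L} does not satisfy the backdoor criterion.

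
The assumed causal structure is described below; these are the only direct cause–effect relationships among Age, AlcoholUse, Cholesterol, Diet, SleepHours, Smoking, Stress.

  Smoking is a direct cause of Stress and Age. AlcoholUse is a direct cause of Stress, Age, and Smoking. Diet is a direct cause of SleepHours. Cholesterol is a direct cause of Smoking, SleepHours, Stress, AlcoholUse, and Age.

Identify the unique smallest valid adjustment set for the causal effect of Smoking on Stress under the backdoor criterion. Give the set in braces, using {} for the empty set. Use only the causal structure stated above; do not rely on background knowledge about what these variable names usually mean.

{AlcoholUse, Cholesterol}

Variables eligible for adjustment (non-descendants of Smoking, excluding Smoking and Stress): {AlcoholUse, Cholesterol, Diet, SleepHours}.
Backdoor paths from Smoking to Stress:
  P1: Smoking <- Cholesterol -> AlcoholUse -> Stress
  P2: Smoking <- Cholesterol -> Age <- AlcoholUse -> Stress
  P3: Smoking <- Cholesterol -> Stress
  P4: Smoking <- AlcoholUse <- Cholesterol -> Stress
  P5: Smoking <- AlcoholUse -> Age <- Cholesterol -> Stress
  P6: Smoking <- AlcoholUse -> Stress
The empty set is not sufficient: P1 (Smoking <- Cholesterol -> AlcoholUse -> Stress) has no collider blocking it and no conditioned non-collider, so it is open.
Try {AlcoholUse, Cholesterol}:
  P1: blocked at fork node Cholesterol ∈ conditioning set.
  P2: blocked at fork node Cholesterol ∈ conditioning set.
  P3: blocked at fork node Cholesterol ∈ conditioning set.
  P4: blocked at chain node AlcoholUse ∈ conditioning set.
  P5: blocked at fork node AlcoholUse ∈ conditioning set.
  P6: blocked at fork node AlcoholUse ∈ conditioning set.
{AlcoholUse, Cholesterol} contains no descendant of Smoking and blocks every backdoor path.
Every element of {AlcoholUse, Cholesterol} is needed (dropping AlcoholUse leaves P6 open; dropping Cholesterol leaves P3 open), so no proper subset is valid.
Among all size-2 subsets of the eligible variables, only {AlcoholUse, Cholesterol} blocks every backdoor path, so it is the unique smallest valid adjustment set.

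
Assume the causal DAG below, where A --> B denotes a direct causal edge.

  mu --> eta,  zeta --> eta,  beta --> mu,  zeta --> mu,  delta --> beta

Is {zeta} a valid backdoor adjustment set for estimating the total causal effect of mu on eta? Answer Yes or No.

Backdoor paths from mu to eta (paths whose first edge points into mu):
  P1: mu <- zeta -> eta
Condition 1 (no descendant of mu in the set): holds — descendants of mu are {eta}; none are in {zeta}.
Condition 2 (every backdoor path blocked by {zeta}):
  P1: blocked at fork node zeta ∈ conditioning set.
{zeta} satisfies the backdoor criterion.

Yes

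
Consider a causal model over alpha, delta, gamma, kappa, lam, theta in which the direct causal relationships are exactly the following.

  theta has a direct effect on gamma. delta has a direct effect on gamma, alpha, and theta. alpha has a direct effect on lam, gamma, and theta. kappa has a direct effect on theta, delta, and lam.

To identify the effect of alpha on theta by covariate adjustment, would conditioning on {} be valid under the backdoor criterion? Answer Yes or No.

Backdoor paths from alpha to theta (paths whose first edge points into alpha):
  P1: alpha <- delta <- kappa -> theta
  P2: alpha <- delta -> theta
  P3: alpha <- delta -> gamma <- theta
Condition 1 (no descendant of alpha in the set): holds — descendants of alpha are {gamma, lam, theta}; none are in {}.
Condition 2 (every backdoor path blocked by {}):
  P1: open — no interior node is in the conditioning set.
  P2: open — no interior node is in the conditioning set.
  P3: blocked at collider gamma (neither it nor any descendant is in the conditioning set).
{} does not satisfy the backdoor criterion.

No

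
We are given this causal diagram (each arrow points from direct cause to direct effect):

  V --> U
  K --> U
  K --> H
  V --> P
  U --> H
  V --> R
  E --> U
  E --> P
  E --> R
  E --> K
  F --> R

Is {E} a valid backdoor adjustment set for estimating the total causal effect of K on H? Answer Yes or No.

Backdoor paths from K to H (paths whose first edge points into K):
  P1: K <- E -> P <- V -> U -> H
  P2: K <- E -> U -> H
  P3: K <- E -> R <- V -> U -> H
Condition 1 (no descendant of K in the set): holds — descendants of K are {H, U}; none are in {E}.
Condition 2 (every backdoor path blocked by {E}):
  P1: blocked at fork node E ∈ conditioning set.
  P2: blocked at fork node E ∈ conditioning set.
  P3: blocked at fork node E ∈ conditioning set.
{E} satisfies the backdoor criterion.

Yes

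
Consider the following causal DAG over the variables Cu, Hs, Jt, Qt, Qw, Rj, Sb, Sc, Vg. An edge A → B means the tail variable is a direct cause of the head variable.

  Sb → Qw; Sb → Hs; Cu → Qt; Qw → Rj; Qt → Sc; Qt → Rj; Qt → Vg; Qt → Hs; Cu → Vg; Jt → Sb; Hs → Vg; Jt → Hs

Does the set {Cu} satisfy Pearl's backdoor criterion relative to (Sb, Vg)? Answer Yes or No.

Backdoor paths from Sb to Vg (paths whose first edge points into Sb):
  P1: Sb <- Jt -> Hs <- Qt <- Cu -> Vg
  P2: Sb <- Jt -> Hs <- Qt -> Vg
  P3: Sb <- Jt -> Hs -> Vg
Condition 1 (no descendant of Sb in the set): holds — descendants of Sb are {Hs, Qw, Rj, Vg}; none are in {Cu}.
Condition 2 (every backdoor path blocked by {Cu}):
  P1: blocked at collider Hs (neither it nor any descendant is in the conditioning set).
  P2: blocked at collider Hs (neither it nor any descendant is in the conditioning set).
  P3: open — no interior node is in the conditioning set.
{Cu} does not satisfy the backdoor criterion.

No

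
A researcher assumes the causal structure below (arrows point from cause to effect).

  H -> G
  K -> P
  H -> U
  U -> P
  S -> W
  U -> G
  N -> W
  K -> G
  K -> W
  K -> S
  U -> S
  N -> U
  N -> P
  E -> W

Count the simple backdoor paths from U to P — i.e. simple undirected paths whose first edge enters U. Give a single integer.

A backdoor path from U to P is any simple undirected path whose first edge points into U (i.e. leaves U via a parent).
Parents of U: {H, N}.
Enumerating:
  P1: U <- H -> G <- K -> S -> W <- N -> P
  P2: U <- H -> G <- K -> W <- N -> P
  P3: U <- H -> G <- K -> P
  P4: U <- N -> W <- K -> P
  P5: U <- N -> W <- S <- K -> P
  P6: U <- N -> P
That exhausts the simple backdoor paths. Count: 6.

6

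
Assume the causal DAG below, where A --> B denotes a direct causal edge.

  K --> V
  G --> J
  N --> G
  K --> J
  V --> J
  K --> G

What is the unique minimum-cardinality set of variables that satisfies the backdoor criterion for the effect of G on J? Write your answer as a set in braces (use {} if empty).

{K}

Variables eligible for adjustment (non-descendants of G, excluding G and J): {K, N, V}.
Backdoor paths from G to J:
  P1: G <- K -> V -> J
  P2: G <- K -> J
The empty set is not sufficient: P1 (G <- K -> V -> J) has no collider blocking it and no conditioned non-collider, so it is open.
Try {K}:
  P1: blocked at fork node K ∈ conditioning set.
  P2: blocked at fork node K ∈ conditioning set.
{K} contains no descendant of G and blocks every backdoor path.
No other singleton works — e.g. {N} leaves P1 open — so {K} is the unique smallest valid adjustment set.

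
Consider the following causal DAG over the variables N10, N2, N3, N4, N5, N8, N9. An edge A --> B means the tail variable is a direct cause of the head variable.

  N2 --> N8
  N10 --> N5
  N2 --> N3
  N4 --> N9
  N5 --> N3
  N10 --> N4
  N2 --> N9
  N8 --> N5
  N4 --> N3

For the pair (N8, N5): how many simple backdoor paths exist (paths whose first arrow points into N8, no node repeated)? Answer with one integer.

A backdoor path from N8 to N5 is any simple undirected path whose first edge points into N8 (i.e. leaves N8 via a parent).
Parents of N8: {N2}.
Enumerating:
  P1: N8 <- N2 -> N9 <- N4 <- N10 -> N5
  P2: N8 <- N2 -> N9 <- N4 -> N3 <- N5
  P3: N8 <- N2 -> N3 <- N5
  P4: N8 <- N2 -> N3 <- N4 <- N10 -> N5
That exhausts the simple backdoor paths. Count: 4.

4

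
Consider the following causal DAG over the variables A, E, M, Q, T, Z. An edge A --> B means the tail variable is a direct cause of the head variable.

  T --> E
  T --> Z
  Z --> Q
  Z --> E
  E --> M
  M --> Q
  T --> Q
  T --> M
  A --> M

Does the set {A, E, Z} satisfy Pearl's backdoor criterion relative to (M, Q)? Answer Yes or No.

Backdoor paths from M to Q (paths whose first edge points into M):
  P1: M <- T -> Z -> Q
  P2: M <- T -> E <- Z -> Q
  P3: M <- T -> Q
  P4: M <- E <- T -> Z -> Q
  P5: M <- E <- T -> Q
  P6: M <- E <- Z <- T -> Q
  P7: M <- E <- Z -> Q
Condition 1 (no descendant of M in the set): holds — descendants of M are {Q}; none are in {A, E, Z}.
Condition 2 (every backdoor path blocked by {A, E, Z}):
  P1: blocked at chain node Z ∈ conditioning set.
  P2: blocked at fork node Z ∈ conditioning set.
  P3: open — no interior node is in the conditioning set.
  P4: blocked at chain node E ∈ conditioning set.
  P5: blocked at chain node E ∈ conditioning set.
  P6: blocked at chain node E ∈ conditioning set.
  P7: blocked at chain node E ∈ conditioning set.
{A, E, Z} does not satisfy the backdoor criterion.

No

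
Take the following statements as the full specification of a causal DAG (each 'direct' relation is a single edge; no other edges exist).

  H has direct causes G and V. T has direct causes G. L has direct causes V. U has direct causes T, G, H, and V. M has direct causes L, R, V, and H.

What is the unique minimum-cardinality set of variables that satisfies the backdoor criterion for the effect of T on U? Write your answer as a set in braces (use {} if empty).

{G}

Variables eligible for adjustment (non-descendants of T, excluding T and U): {G, H, L, M, R, V}.
Backdoor paths from T to U:
  P1: T <- G -> H <- V -> U
  P2: T <- G -> H -> M <- V -> U
  P3: T <- G -> H -> M <- L <- V -> U
  P4: T <- G -> H -> U
  P5: T <- G -> U
The empty set is not sufficient: P4 (T <- G -> H -> U) has no collider blocking it and no conditioned non-collider, so it is open.
Try {G}:
  P1: blocked at fork node G ∈ conditioning set.
  P2: blocked at fork node G ∈ conditioning set.
  P3: blocked at fork node G ∈ conditioning set.
  P4: blocked at fork node G ∈ conditioning set.
  P5: blocked at fork node G ∈ conditioning set.
{G} contains no descendant of T and blocks every backdoor path.
No other singleton works — e.g. {V} leaves P4 open — so {G} is the unique smallest valid adjustment set.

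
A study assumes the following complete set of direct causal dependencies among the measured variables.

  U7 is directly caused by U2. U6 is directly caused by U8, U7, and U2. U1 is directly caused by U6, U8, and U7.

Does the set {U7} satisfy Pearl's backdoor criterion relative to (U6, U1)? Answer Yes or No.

No

Backdoor paths from U6 to U1 (paths whose first edge points into U6):
  P1: U6 <- U2 -> U7 -> U1
  P2: U6 <- U7 -> U1
  P3: U6 <- U8 -> U1
Condition 1 (no descendant of U6 in the set): holds — descendants of U6 are {U1}; none are in {U7}.
Condition 2 (every backdoor path blocked by {U7}):
  P1: blocked at chain node U7 ∈ conditioning set.
  P2: blocked at fork node U7 ∈ conditioning set.
  P3: open — no interior node is in the conditioning set.
{U7} does not satisfy the backdoor criterion.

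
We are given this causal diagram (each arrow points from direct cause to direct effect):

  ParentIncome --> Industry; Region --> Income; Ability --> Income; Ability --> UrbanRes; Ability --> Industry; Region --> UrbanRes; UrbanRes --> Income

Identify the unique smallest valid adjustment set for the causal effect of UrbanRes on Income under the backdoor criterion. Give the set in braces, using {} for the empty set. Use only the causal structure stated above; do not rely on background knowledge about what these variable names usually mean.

Variables eligible for adjustment (non-descendants of UrbanRes, excluding UrbanRes and Income): {Ability, Industry, ParentIncome, Region}.
Backdoor paths from UrbanRes to Income:
  P1: UrbanRes <- Ability -> Income
  P2: UrbanRes <- Region -> Income
The empty set is not sufficient: P1 (UrbanRes <- Ability -> Income) has no collider blocking it and no conditioned non-collider, so it is open.
Try {Ability, Region}:
  P1: blocked at fork node Ability ∈ conditioning set.
  P2: blocked at fork node Region ∈ conditioning set.
{Ability, Region} contains no descendant of UrbanRes and blocks every backdoor path.
Every element of {Ability, Region} is needed (dropping Ability leaves P1 open; dropping Region leaves P2 open), so no proper subset is valid.
Among all size-2 subsets of the eligible variables, only {Ability, Region} blocks every backdoor path, so it is the unique smallest valid adjustment set.

{Ability, Region}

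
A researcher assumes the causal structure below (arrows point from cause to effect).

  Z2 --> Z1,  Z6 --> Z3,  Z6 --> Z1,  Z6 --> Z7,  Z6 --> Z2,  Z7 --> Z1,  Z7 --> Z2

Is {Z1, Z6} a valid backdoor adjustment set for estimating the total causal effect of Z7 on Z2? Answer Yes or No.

Backdoor paths from Z7 to Z2 (paths whose first edge points into Z7):
  P1: Z7 <- Z6 -> Z2
  P2: Z7 <- Z6 -> Z1 <- Z2
Condition 1 (no descendant of Z7 in the set): FAILS — Z1 is a descendant of Z7.
Condition 2 (every backdoor path blocked by {Z1, Z6}):
  P1: blocked at fork node Z6 ∈ conditioning set.
  P2: blocked at fork node Z6 ∈ conditioning set.
{Z1, Z6} does not satisfy the backdoor criterion.

No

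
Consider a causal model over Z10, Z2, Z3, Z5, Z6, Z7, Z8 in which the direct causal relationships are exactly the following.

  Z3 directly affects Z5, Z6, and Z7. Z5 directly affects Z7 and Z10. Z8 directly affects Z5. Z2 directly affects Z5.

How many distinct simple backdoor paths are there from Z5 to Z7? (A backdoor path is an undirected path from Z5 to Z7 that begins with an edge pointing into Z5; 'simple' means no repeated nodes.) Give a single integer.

A backdoor path from Z5 to Z7 is any simple undirected path whose first edge points into Z5 (i.e. leaves Z5 via a parent).
Parents of Z5: {Z2, Z3, Z8}.
Enumerating:
  P1: Z5 <- Z3 -> Z7
That exhausts the simple backdoor paths. Count: 1.

1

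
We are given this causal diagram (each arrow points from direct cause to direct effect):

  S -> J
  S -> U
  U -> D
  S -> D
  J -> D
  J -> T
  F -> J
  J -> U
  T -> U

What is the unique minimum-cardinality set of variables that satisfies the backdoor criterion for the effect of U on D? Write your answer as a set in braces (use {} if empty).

Variables eligible for adjustment (non-descendants of U, excluding U and D): {F, J, S, T}.
Backdoor paths from U to D:
  P1: U <- S -> J -> D
  P2: U <- S -> D
  P3: U <- J <- S -> D
  P4: U <- J -> D
  P5: U <- T <- J <- S -> D
  P6: U <- T <- J -> D
The empty set is not sufficient: P1 (U <- S -> J -> D) has no collider blocking it and no conditioned non-collider, so it is open.
Try {J, S}:
  P1: blocked at fork node S ∈ conditioning set.
  P2: blocked at fork node S ∈ conditioning set.
  P3: blocked at chain node J ∈ conditioning set.
  P4: blocked at fork node J ∈ conditioning set.
  P5: blocked at chain node J ∈ conditioning set.
  P6: blocked at fork node J ∈ conditioning set.
{J, S} contains no descendant of U and blocks every backdoor path.
Every element of {J, S} is needed (dropping J leaves P4 open; dropping S leaves P2 open), so no proper subset is valid.
Among all size-2 subsets of the eligible variables, only {J, S} blocks every backdoor path, so it is the unique smallest valid adjustment set.

{J, S}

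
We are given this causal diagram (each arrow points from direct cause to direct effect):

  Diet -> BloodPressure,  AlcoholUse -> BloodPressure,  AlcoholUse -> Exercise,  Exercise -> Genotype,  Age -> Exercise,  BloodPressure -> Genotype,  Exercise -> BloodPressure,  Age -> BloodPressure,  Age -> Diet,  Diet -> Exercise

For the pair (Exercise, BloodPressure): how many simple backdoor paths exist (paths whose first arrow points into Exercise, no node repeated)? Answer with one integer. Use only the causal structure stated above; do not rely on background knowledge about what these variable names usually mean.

A backdoor path from Exercise to BloodPressure is any simple undirected path whose first edge points into Exercise (i.e. leaves Exercise via a parent).
Parents of Exercise: {Age, AlcoholUse, Diet}.
Enumerating:
  P1: Exercise <- AlcoholUse -> BloodPressure
  P2: Exercise <- Age -> Diet -> BloodPressure
  P3: Exercise <- Age -> BloodPressure
  P4: Exercise <- Diet <- Age -> BloodPressure
  P5: Exercise <- Diet -> BloodPressure
That exhausts the simple backdoor paths. Count: 5.

5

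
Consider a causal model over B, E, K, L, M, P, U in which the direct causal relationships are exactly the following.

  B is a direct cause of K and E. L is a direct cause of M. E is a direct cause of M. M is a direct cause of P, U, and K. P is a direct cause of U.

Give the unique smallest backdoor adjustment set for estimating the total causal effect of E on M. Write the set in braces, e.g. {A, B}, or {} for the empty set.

Variables eligible for adjustment (non-descendants of E, excluding E and M): {B, L}.
Backdoor paths from E to M:
  P1: E <- B -> K <- M
Each backdoor path contains an unconditioned collider, so every path is already blocked with the empty conditioning set:
  P1: blocked at collider K (neither it nor any descendant is in the conditioning set).
The empty set is therefore the unique smallest valid set.

{}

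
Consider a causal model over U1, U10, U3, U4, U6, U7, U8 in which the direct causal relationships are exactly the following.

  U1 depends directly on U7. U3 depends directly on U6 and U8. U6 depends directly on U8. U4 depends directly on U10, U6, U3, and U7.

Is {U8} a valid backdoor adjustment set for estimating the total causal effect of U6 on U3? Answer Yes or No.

Yes

Backdoor paths from U6 to U3 (paths whose first edge points into U6):
  P1: U6 <- U8 -> U3
Condition 1 (no descendant of U6 in the set): holds — descendants of U6 are {U3, U4}; none are in {U8}.
Condition 2 (every backdoor path blocked by {U8}):
  P1: blocked at fork node U8 ∈ conditioning set.
{U8} satisfies the backdoor criterion.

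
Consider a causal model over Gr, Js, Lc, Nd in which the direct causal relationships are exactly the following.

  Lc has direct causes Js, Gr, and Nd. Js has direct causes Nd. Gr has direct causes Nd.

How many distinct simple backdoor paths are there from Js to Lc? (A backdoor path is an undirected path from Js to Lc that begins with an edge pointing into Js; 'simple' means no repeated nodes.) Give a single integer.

A backdoor path from Js to Lc is any simple undirected path whose first edge points into Js (i.e. leaves Js via a parent).
Parents of Js: {Nd}.
Enumerating:
  P1: Js <- Nd -> Gr -> Lc
  P2: Js <- Nd -> Lc
That exhausts the simple backdoor paths. Count: 2.

2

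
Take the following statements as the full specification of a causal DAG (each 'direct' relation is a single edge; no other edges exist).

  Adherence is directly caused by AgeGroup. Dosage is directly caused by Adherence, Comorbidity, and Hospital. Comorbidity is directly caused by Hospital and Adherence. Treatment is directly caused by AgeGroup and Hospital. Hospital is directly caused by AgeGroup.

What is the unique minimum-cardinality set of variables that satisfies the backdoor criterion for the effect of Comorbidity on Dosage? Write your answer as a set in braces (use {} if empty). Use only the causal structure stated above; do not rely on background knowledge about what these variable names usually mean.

{Adherence, Hospital}

Variables eligible for adjustment (non-descendants of Comorbidity, excluding Comorbidity and Dosage): {Adherence, AgeGroup, Hospital, Treatment}.
Backdoor paths from Comorbidity to Dosage:
  P1: Comorbidity <- Hospital <- AgeGroup -> Adherence -> Dosage
  P2: Comorbidity <- Hospital -> Treatment <- AgeGroup -> Adherence -> Dosage
  P3: Comorbidity <- Hospital -> Dosage
  P4: Comorbidity <- Adherence <- AgeGroup -> Hospital -> Dosage
  P5: Comorbidity <- Adherence <- AgeGroup -> Treatment <- Hospital -> Dosage
  P6: Comorbidity <- Adherence -> Dosage
The empty set is not sufficient: P1 (Comorbidity <- Hospital <- AgeGroup -> Adherence -> Dosage) has no collider blocking it and no conditioned non-collider, so it is open.
Try {Adherence, Hospital}:
  P1: blocked at chain node Hospital ∈ conditioning set.
  P2: blocked at fork node Hospital ∈ conditioning set.
  P3: blocked at fork node Hospital ∈ conditioning set.
  P4: blocked at chain node Adherence ∈ conditioning set.
  P5: blocked at chain node Adherence ∈ conditioning set.
  P6: blocked at fork node Adherence ∈ conditioning set.
{Adherence, Hospital} contains no descendant of Comorbidity and blocks every backdoor path.
Every element of {Adherence, Hospital} is needed (dropping Adherence leaves P6 open; dropping Hospital leaves P3 open), so no proper subset is valid.
Among all size-2 subsets of the eligible variables, only {Adherence, Hospital} blocks every backdoor path, so it is the unique smallest valid adjustment set.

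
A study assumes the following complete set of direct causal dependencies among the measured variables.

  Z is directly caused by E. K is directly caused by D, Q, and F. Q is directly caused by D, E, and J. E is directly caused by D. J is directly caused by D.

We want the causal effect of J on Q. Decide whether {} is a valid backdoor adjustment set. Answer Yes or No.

No

Backdoor paths from J to Q (paths whose first edge points into J):
  P1: J <- D -> E -> Q
  P2: J <- D -> Q
  P3: J <- D -> K <- Q
Condition 1 (no descendant of J in the set): holds — descendants of J are {K, Q}; none are in {}.
Condition 2 (every backdoor path blocked by {}):
  P1: open — no interior node is in the conditioning set.
  P2: open — no interior node is in the conditioning set.
  P3: blocked at collider K (neither it nor any descendant is in the conditioning set).
{} does not satisfy the backdoor criterion.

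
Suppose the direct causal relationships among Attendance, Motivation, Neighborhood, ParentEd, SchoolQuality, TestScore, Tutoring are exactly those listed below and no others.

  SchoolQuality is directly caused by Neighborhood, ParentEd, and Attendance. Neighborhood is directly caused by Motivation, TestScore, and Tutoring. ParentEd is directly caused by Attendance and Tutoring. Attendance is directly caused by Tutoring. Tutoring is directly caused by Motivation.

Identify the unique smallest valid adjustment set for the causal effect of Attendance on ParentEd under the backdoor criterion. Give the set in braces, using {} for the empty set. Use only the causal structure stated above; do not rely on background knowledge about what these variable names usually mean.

Variables eligible for adjustment (non-descendants of Attendance, excluding Attendance and ParentEd): {Motivation, Neighborhood, TestScore, Tutoring}.
Backdoor paths from Attendance to ParentEd:
  P1: Attendance <- Tutoring <- Motivation -> Neighborhood -> SchoolQuality <- ParentEd
  P2: Attendance <- Tutoring -> ParentEd
  P3: Attendance <- Tutoring -> Neighborhood -> SchoolQuality <- ParentEd
The empty set is not sufficient: P2 (Attendance <- Tutoring -> ParentEd) has no collider blocking it and no conditioned non-collider, so it is open.
Try {Tutoring}:
  P1: blocked at chain node Tutoring ∈ conditioning set.
  P2: blocked at fork node Tutoring ∈ conditioning set.
  P3: blocked at fork node Tutoring ∈ conditioning set.
{Tutoring} contains no descendant of Attendance and blocks every backdoor path.
No other singleton works — e.g. {Motivation} leaves P2 open — so {Tutoring} is the unique smallest valid adjustment set.

{Tutoring}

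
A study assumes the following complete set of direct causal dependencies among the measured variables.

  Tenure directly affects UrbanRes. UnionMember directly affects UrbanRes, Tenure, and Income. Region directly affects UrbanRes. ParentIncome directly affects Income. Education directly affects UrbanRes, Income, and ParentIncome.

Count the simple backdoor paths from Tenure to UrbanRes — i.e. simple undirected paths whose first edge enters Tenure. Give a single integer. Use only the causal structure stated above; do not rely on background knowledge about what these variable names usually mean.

A backdoor path from Tenure to UrbanRes is any simple undirected path whose first edge points into Tenure (i.e. leaves Tenure via a parent).
Parents of Tenure: {UnionMember}.
Enumerating:
  P1: Tenure <- UnionMember -> Income <- Education -> UrbanRes
  P2: Tenure <- UnionMember -> Income <- ParentIncome <- Education -> UrbanRes
  P3: Tenure <- UnionMember -> UrbanRes
That exhausts the simple backdoor paths. Count: 3.

3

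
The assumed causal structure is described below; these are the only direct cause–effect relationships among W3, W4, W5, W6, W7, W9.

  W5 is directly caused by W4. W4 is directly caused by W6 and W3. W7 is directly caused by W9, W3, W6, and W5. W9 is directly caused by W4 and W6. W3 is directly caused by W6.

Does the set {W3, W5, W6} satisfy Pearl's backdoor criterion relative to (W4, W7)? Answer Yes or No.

Backdoor paths from W4 to W7 (paths whose first edge points into W4):
  P1: W4 <- W6 -> W3 -> W7
  P2: W4 <- W6 -> W9 -> W7
  P3: W4 <- W6 -> W7
  P4: W4 <- W3 <- W6 -> W9 -> W7
  P5: W4 <- W3 <- W6 -> W7
  P6: W4 <- W3 -> W7
Condition 1 (no descendant of W4 in the set): FAILS — W5 is a descendant of W4.
Condition 2 (every backdoor path blocked by {W3, W5, W6}):
  P1: blocked at fork node W6 ∈ conditioning set.
  P2: blocked at fork node W6 ∈ conditioning set.
  P3: blocked at fork node W6 ∈ conditioning set.
  P4: blocked at chain node W3 ∈ conditioning set.
  P5: blocked at chain node W3 ∈ conditioning set.
  P6: blocked at fork node W3 ∈ conditioning set.
{W3, W5, W6} does not satisfy the backdoor criterion.

No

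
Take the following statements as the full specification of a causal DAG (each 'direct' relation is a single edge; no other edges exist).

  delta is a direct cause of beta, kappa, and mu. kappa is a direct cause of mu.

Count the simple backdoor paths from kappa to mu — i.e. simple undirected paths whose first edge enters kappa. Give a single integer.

1

A backdoor path from kappa to mu is any simple undirected path whose first edge points into kappa (i.e. leaves kappa via a parent).
Parents of kappa: {delta}.
Enumerating:
  P1: kappa <- delta -> mu
That exhausts the simple backdoor paths. Count: 1.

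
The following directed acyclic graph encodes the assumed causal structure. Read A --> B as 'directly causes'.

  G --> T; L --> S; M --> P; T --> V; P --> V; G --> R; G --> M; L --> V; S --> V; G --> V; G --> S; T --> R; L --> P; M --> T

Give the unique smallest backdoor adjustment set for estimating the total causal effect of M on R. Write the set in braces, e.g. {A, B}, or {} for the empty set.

Variables eligible for adjustment (non-descendants of M, excluding M and R): {G, L, S}.
Backdoor paths from M to R:
  P1: M <- G -> T -> R
  P2: M <- G -> R
  P3: M <- G -> S <- L -> P -> V <- T -> R
  P4: M <- G -> S <- L -> V <- T -> R
  P5: M <- G -> S -> V <- T -> R
  P6: M <- G -> V <- T -> R
The empty set is not sufficient: P1 (M <- G -> T -> R) has no collider blocking it and no conditioned non-collider, so it is open.
Try {G}:
  P1: blocked at fork node G ∈ conditioning set.
  P2: blocked at fork node G ∈ conditioning set.
  P3: blocked at fork node G ∈ conditioning set.
  P4: blocked at fork node G ∈ conditioning set.
  P5: blocked at fork node G ∈ conditioning set.
  P6: blocked at fork node G ∈ conditioning set.
{G} contains no descendant of M and blocks every backdoor path.
No other singleton works — e.g. {L} leaves P1 open — so {G} is the unique smallest valid adjustment set.

{G}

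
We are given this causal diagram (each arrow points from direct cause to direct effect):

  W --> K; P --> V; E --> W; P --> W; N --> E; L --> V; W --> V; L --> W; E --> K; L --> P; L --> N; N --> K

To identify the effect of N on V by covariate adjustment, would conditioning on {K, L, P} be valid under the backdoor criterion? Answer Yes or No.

Backdoor paths from N to V (paths whose first edge points into N):
  P1: N <- L -> P -> W -> V
  P2: N <- L -> P -> V
  P3: N <- L -> W <- P -> V
  P4: N <- L -> W -> V
  P5: N <- L -> V
Condition 1 (no descendant of N in the set): FAILS — K is a descendant of N.
Condition 2 (every backdoor path blocked by {K, L, P}):
  P1: blocked at fork node L ∈ conditioning set.
  P2: blocked at fork node L ∈ conditioning set.
  P3: blocked at fork node L ∈ conditioning set.
  P4: blocked at fork node L ∈ conditioning set.
  P5: blocked at fork node L ∈ conditioning set.
{K, L, P} does not satisfy the backdoor criterion.

No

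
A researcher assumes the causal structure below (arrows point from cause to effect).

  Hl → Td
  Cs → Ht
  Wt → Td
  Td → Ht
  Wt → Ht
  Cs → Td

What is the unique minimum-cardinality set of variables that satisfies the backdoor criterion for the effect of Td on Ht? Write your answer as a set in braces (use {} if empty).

Variables eligible for adjustment (non-descendants of Td, excluding Td and Ht): {Cs, Hl, Wt}.
Backdoor paths from Td to Ht:
  P1: Td <- Cs -> Ht
  P2: Td <- Wt -> Ht
The empty set is not sufficient: P1 (Td <- Cs -> Ht) has no collider blocking it and no conditioned non-collider, so it is open.
Try {Cs, Wt}:
  P1: blocked at fork node Cs ∈ conditioning set.
  P2: blocked at fork node Wt ∈ conditioning set.
{Cs, Wt} contains no descendant of Td and blocks every backdoor path.
Every element of {Cs, Wt} is needed (dropping Cs leaves P1 open; dropping Wt leaves P2 open), so no proper subset is valid.
Among all size-2 subsets of the eligible variables, only {Cs, Wt} blocks every backdoor path, so it is the unique smallest valid adjustment set.

{Cs, Wt}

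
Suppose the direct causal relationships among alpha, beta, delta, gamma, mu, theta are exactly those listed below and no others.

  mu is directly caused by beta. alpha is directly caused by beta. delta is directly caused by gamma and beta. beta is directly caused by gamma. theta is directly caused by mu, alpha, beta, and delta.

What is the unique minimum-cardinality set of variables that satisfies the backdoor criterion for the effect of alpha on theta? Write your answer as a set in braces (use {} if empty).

Variables eligible for adjustment (non-descendants of alpha, excluding alpha and theta): {beta, delta, gamma, mu}.
Backdoor paths from alpha to theta:
  P1: alpha <- beta <- gamma -> delta -> theta
  P2: alpha <- beta -> delta -> theta
  P3: alpha <- beta -> mu -> theta
  P4: alpha <- beta -> theta
The empty set is not sufficient: P1 (alpha <- beta <- gamma -> delta -> theta) has no collider blocking it and no conditioned non-collider, so it is open.
Try {beta}:
  P1: blocked at chain node beta ∈ conditioning set.
  P2: blocked at fork node beta ∈ conditioning set.
  P3: blocked at fork node beta ∈ conditioning set.
  P4: blocked at fork node beta ∈ conditioning set.
{beta} contains no descendant of alpha and blocks every backdoor path.
No other singleton works — e.g. {gamma} leaves P2 open — so {beta} is the unique smallest valid adjustment set.

{beta}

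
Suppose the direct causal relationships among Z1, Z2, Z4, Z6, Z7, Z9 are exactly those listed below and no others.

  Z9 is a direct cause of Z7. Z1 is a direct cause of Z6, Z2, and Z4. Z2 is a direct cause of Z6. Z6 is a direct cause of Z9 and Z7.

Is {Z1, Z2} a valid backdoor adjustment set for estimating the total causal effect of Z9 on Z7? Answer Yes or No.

No

Backdoor paths from Z9 to Z7 (paths whose first edge points into Z9):
  P1: Z9 <- Z6 -> Z7
Condition 1 (no descendant of Z9 in the set): holds — descendants of Z9 are {Z7}; none are in {Z1, Z2}.
Condition 2 (every backdoor path blocked by {Z1, Z2}):
  P1: open — no interior node is in the conditioning set.
{Z1, Z2} does not satisfy the backdoor criterion.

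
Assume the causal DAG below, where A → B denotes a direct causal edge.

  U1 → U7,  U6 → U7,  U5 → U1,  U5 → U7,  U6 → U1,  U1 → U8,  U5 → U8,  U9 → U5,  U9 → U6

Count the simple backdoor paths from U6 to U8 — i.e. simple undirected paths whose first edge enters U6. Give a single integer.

3

A backdoor path from U6 to U8 is any simple undirected path whose first edge points into U6 (i.e. leaves U6 via a parent).
Parents of U6: {U9}.
Enumerating:
  P1: U6 <- U9 -> U5 -> U1 -> U8
  P2: U6 <- U9 -> U5 -> U7 <- U1 -> U8
  P3: U6 <- U9 -> U5 -> U8
That exhausts the simple backdoor paths. Count: 3.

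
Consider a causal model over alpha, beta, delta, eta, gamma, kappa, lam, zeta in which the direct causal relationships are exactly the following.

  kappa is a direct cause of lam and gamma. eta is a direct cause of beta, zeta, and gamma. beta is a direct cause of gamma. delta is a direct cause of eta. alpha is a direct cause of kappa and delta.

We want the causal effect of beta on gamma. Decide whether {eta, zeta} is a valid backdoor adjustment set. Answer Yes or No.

Yes

Backdoor paths from beta to gamma (paths whose first edge points into beta):
  P1: beta <- eta <- delta <- alpha -> kappa -> gamma
  P2: beta <- eta -> gamma
Condition 1 (no descendant of beta in the set): holds — descendants of beta are {gamma}; none are in {eta, zeta}.
Condition 2 (every backdoor path blocked by {eta, zeta}):
  P1: blocked at chain node eta ∈ conditioning set.
  P2: blocked at fork node eta ∈ conditioning set.
{eta, zeta} satisfies the backdoor criterion.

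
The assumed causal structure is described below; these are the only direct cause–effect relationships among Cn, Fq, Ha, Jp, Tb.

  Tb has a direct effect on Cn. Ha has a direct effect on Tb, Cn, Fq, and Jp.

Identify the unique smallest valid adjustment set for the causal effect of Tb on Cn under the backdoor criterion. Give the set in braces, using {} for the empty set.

Variables eligible for adjustment (non-descendants of Tb, excluding Tb and Cn): {Fq, Ha, Jp}.
Backdoor paths from Tb to Cn:
  P1: Tb <- Ha -> Cn
The empty set is not sufficient: P1 (Tb <- Ha -> Cn) has no collider blocking it and no conditioned non-collider, so it is open.
Try {Ha}:
  P1: blocked at fork node Ha ∈ conditioning set.
{Ha} contains no descendant of Tb and blocks every backdoor path.
No other singleton works — e.g. {Jp} leaves P1 open — so {Ha} is the unique smallest valid adjustment set.

{Ha}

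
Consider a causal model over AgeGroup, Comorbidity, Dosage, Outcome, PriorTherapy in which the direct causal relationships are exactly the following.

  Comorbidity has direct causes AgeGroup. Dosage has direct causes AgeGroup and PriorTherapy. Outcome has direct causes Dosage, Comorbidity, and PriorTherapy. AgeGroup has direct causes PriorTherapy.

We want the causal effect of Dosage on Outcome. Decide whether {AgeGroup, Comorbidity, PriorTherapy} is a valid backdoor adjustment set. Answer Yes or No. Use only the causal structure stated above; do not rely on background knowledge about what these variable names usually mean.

Yes

Backdoor paths from Dosage to Outcome (paths whose first edge points into Dosage):
  P1: Dosage <- PriorTherapy -> AgeGroup -> Comorbidity -> Outcome
  P2: Dosage <- PriorTherapy -> Outcome
  P3: Dosage <- AgeGroup <- PriorTherapy -> Outcome
  P4: Dosage <- AgeGroup -> Comorbidity -> Outcome
Condition 1 (no descendant of Dosage in the set): holds — descendants of Dosage are {Outcome}; none are in {AgeGroup, Comorbidity, PriorTherapy}.
Condition 2 (every backdoor path blocked by {AgeGroup, Comorbidity, PriorTherapy}):
  P1: blocked at fork node PriorTherapy ∈ conditioning set.
  P2: blocked at fork node PriorTherapy ∈ conditioning set.
  P3: blocked at chain node AgeGroup ∈ conditioning set.
  P4: blocked at fork node AgeGroup ∈ conditioning set.
{AgeGroup, Comorbidity, PriorTherapy} satisfies the backdoor criterion.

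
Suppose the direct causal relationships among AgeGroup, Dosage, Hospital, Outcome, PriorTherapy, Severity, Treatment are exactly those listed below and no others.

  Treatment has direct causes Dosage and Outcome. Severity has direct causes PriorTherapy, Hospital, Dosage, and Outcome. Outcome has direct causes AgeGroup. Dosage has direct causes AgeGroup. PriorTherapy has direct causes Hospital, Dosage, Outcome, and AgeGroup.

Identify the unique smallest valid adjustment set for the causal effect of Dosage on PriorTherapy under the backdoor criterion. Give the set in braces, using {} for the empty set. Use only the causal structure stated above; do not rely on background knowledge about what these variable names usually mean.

Variables eligible for adjustment (non-descendants of Dosage, excluding Dosage and PriorTherapy): {AgeGroup, Hospital, Outcome}.
Backdoor paths from Dosage to PriorTherapy:
  P1: Dosage <- AgeGroup -> Outcome -> PriorTherapy
  P2: Dosage <- AgeGroup -> Outcome -> Severity <- Hospital -> PriorTherapy
  P3: Dosage <- AgeGroup -> Outcome -> Severity <- PriorTherapy
  P4: Dosage <- AgeGroup -> PriorTherapy
The empty set is not sufficient: P1 (Dosage <- AgeGroup -> Outcome -> PriorTherapy) has no collider blocking it and no conditioned non-collider, so it is open.
Try {AgeGroup}:
  P1: blocked at fork node AgeGroup ∈ conditioning set.
  P2: blocked at fork node AgeGroup ∈ conditioning set.
  P3: blocked at fork node AgeGroup ∈ conditioning set.
  P4: blocked at fork node AgeGroup ∈ conditioning set.
{AgeGroup} contains no descendant of Dosage and blocks every backdoor path.
No other singleton works — e.g. {Outcome} leaves P4 open — so {AgeGroup} is the unique smallest valid adjustment set.

{AgeGroup}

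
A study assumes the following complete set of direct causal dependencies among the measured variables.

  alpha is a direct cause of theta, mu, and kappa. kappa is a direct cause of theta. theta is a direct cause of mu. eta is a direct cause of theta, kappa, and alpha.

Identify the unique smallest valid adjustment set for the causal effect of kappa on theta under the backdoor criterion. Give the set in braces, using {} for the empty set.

Variables eligible for adjustment (non-descendants of kappa, excluding kappa and theta): {alpha, eta}.
Backdoor paths from kappa to theta:
  P1: kappa <- eta -> alpha -> theta
  P2: kappa <- eta -> alpha -> mu <- theta
  P3: kappa <- eta -> theta
  P4: kappa <- alpha <- eta -> theta
  P5: kappa <- alpha -> theta
  P6: kappa <- alpha -> mu <- theta
The empty set is not sufficient: P1 (kappa <- eta -> alpha -> theta) has no collider blocking it and no conditioned non-collider, so it is open.
Try {alpha, eta}:
  P1: blocked at fork node eta ∈ conditioning set.
  P2: blocked at fork node eta ∈ conditioning set.
  P3: blocked at fork node eta ∈ conditioning set.
  P4: blocked at chain node alpha ∈ conditioning set.
  P5: blocked at fork node alpha ∈ conditioning set.
  P6: blocked at fork node alpha ∈ conditioning set.
{alpha, eta} contains no descendant of kappa and blocks every backdoor path.
Every element of {alpha, eta} is needed (dropping alpha leaves P5 open; dropping eta leaves P3 open), so no proper subset is valid.
Among all size-2 subsets of the eligible variables, only {alpha, eta} blocks every backdoor path, so it is the unique smallest valid adjustment set.

{alpha, eta}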